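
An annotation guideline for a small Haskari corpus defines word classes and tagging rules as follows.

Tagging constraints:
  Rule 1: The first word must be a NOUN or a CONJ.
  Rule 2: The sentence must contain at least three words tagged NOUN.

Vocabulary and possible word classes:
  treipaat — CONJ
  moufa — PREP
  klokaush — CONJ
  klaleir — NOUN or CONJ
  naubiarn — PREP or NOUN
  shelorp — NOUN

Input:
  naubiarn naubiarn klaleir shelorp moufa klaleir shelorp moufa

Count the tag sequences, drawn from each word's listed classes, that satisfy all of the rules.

Candidates per position — 1:naubiarn {PREP,NOUN}; 2:naubiarn {PREP,NOUN}; 3:klaleir {NOUN,CONJ}; 4:shelorp {NOUN}; 5:moufa {PREP}; 6:klaleir {NOUN,CONJ}; 7:shelorp {NOUN}; 8:moufa {PREP}.
There are 16 candidate sequences in total.
Checking each against the rules leaves 8 sequences.
Count = 8.

8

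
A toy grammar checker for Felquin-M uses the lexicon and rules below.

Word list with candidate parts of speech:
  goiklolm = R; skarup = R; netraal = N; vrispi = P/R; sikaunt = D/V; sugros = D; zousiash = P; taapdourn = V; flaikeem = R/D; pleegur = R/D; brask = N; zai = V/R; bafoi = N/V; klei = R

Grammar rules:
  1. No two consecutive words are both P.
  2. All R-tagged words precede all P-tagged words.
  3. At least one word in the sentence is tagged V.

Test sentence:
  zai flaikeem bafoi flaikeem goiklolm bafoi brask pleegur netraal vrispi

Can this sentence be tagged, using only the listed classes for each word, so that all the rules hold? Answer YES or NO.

YES

Candidates per position — 1:zai {V,R}; 2:flaikeem {R,D}; 3:bafoi {N,V}; 4:flaikeem {R,D}; 5:goiklolm {R}; 6:bafoi {N,V}; 7:brask {N}; 8:pleegur {R,D}; 9:netraal {N}; 10:vrispi {P,R}.
One satisfying assignment: V D V R R V N D N R.
Rule-by-rule: rule 1 ✓; rule 2 ✓; rule 3 ✓.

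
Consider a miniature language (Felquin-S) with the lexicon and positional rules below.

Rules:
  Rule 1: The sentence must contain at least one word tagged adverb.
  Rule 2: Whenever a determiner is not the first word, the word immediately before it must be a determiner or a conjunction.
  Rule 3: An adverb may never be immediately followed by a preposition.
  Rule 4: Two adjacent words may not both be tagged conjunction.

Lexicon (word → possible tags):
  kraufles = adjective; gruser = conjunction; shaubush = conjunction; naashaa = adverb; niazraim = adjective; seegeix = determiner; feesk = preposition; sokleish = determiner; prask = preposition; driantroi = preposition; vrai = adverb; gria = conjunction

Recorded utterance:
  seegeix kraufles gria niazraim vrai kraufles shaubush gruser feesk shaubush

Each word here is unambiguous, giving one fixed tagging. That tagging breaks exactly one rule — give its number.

4

Fixed tagging: determiner adjective conjunction adjective adverb adjective conjunction conjunction preposition conjunction.
Applying the rules: R1 holds, R2 holds, R3 holds, R4 violated.
Only rule 4 fails.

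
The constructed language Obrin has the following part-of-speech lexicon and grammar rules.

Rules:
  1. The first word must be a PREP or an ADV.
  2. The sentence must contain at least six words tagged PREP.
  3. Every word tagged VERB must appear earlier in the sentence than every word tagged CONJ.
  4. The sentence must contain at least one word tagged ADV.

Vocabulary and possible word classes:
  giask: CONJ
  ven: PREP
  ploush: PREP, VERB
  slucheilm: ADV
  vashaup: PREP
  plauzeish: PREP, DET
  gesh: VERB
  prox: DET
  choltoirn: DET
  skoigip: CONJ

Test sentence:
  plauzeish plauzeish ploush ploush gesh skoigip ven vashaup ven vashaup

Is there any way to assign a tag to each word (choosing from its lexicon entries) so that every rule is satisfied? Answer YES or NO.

NO

Candidates per position — 1:plauzeish {PREP,DET}; 2:plauzeish {PREP,DET}; 3:ploush {PREP,VERB}; 4:ploush {PREP,VERB}; 5:gesh {VERB}; 6:skoigip {CONJ}; 7:ven {PREP}; 8:vashaup {PREP}; 9:ven {PREP}; 10:vashaup {PREP}.
Rule 4 cannot be satisfied by any choice of tags from the lexicon.
So there is no consistent tagging.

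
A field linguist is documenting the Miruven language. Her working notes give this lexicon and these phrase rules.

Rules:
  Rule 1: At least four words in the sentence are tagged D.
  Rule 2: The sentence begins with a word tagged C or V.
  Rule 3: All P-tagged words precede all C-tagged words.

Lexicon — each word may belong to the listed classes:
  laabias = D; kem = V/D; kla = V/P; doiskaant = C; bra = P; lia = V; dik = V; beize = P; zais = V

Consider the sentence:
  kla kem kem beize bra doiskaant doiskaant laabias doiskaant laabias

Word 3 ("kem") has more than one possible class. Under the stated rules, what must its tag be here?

Candidates per position — 1:kla {V,P}; 2:kem {V,D}; 3:kem {V,D}; 4:beize {P}; 5:bra {P}; 6:doiskaant {C}; 7:doiskaant {C}; 8:laabias {D}; 9:doiskaant {C}; 10:laabias {D}.
Position 1: P is ruled out by rule 2; that leaves V.
Position 2: V is ruled out by rule 1; that leaves D.
Position 3: V is ruled out by rule 1; that leaves D.
That leaves exactly one tagging: V D D P P C C D C D.
Rule-by-rule: rule 1 ok; rule 2 ok; rule 3 ok.

D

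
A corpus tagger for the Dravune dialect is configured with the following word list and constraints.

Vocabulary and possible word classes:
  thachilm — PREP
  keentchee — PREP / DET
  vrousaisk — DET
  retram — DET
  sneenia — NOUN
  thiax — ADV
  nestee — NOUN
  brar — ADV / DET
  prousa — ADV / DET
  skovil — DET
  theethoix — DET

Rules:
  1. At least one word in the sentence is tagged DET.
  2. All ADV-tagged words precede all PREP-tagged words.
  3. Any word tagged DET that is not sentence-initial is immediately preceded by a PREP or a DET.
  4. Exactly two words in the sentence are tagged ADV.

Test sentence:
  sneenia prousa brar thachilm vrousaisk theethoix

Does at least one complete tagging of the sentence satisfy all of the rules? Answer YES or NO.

YES

Candidates per position — 1:sneenia {NOUN}; 2:prousa {ADV,DET}; 3:brar {ADV,DET}; 4:thachilm {PREP}; 5:vrousaisk {DET}; 6:theethoix {DET}.
One satisfying assignment: NOUN ADV ADV PREP DET DET.
Rule-by-rule: rule 1 satisfied; rule 2 satisfied; rule 3 satisfied; rule 4 satisfied.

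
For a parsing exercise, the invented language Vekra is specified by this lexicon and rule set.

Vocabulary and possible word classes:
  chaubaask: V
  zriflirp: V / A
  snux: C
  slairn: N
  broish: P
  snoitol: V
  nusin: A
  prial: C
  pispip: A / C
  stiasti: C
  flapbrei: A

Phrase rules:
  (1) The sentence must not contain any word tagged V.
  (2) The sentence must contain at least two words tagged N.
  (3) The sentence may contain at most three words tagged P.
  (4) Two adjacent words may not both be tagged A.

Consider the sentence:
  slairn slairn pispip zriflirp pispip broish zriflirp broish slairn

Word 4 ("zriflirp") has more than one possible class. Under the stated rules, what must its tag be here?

Candidates per position — 1:slairn {N}; 2:slairn {N}; 3:pispip {A,C}; 4:zriflirp {V,A}; 5:pispip {A,C}; 6:broish {P}; 7:zriflirp {V,A}; 8:broish {P}; 9:slairn {N}.
Word 4 cannot be V — rule 1 would then fail for every completion. It is A.
Word 5 cannot be A — rule 4 would then fail for every completion. It is C.
Word 7 cannot be V — rule 1 would then fail for every completion. It is A.
Word 3 cannot be A — rule 4 would then fail for every completion. It is C.
That leaves exactly one tagging: N N C A C P A P N.
Checking: rule 1 holds; rule 2 holds; rule 3 holds; rule 4 holds.

A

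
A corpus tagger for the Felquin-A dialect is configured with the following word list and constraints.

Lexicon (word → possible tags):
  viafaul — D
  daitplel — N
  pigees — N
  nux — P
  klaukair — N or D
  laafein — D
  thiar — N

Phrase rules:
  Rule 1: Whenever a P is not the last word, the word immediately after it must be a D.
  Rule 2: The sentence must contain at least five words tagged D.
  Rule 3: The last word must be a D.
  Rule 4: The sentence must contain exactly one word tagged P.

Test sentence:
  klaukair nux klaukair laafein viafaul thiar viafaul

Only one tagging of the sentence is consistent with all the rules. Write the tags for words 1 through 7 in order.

D P D D D N D

Candidates per position — 1:klaukair {N,D}; 2:nux {P}; 3:klaukair {N,D}; 4:laafein {D}; 5:viafaul {D}; 6:thiar {N}; 7:viafaul {D}.
If word 1 were N, no tagging could satisfy rule 2; so word 1 is D.
If word 3 were N, no tagging could satisfy rule 1; so word 3 is D.
The unique satisfying tagging is: D P D D D N D.
Check: rule 1 holds; rule 2 holds; rule 3 holds; rule 4 holds.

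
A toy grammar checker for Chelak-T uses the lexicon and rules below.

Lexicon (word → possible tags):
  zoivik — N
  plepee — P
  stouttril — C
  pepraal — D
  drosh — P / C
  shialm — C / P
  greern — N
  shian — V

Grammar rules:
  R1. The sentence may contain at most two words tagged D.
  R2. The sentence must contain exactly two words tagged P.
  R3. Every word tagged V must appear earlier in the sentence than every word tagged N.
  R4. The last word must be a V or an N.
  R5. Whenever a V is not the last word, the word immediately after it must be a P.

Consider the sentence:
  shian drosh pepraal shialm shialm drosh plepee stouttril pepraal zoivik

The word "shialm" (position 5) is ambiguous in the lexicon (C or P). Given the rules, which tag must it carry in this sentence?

C

Candidates per position — 1:shian {V}; 2:drosh {P,C}; 3:pepraal {D}; 4:shialm {C,P}; 5:shialm {C,P}; 6:drosh {P,C}; 7:plepee {P}; 8:stouttril {C}; 9:pepraal {D}; 10:zoivik {N}.
Position 2: tagging it C would leave rule 5 unsatisfiable, so it must be P.
Position 4: tagging it P would leave rule 2 unsatisfiable, so it must be C.
Position 5: tagging it P would leave rule 2 unsatisfiable, so it must be C.
Position 6: tagging it P would leave rule 2 unsatisfiable, so it must be C.
The unique satisfying tagging is: V P D C C C P C D N.
Rule-by-rule: rule 1 holds; rule 2 holds; rule 3 holds; rule 4 holds; rule 5 holds.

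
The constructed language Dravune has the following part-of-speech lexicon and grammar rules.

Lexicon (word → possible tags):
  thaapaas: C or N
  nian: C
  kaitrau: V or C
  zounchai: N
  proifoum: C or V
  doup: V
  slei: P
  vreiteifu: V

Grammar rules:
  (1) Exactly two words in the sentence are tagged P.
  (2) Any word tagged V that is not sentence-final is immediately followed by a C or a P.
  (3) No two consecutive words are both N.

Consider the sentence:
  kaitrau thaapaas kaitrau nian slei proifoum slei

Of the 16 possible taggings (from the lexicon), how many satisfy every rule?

Candidates per position — 1:kaitrau {V,C}; 2:thaapaas {C,N}; 3:kaitrau {V,C}; 4:nian {C}; 5:slei {P}; 6:proifoum {C,V}; 7:slei {P}.
There are 16 candidate sequences in total.
Checking each against the rules leaves 12 sequences.
Count = 12.

12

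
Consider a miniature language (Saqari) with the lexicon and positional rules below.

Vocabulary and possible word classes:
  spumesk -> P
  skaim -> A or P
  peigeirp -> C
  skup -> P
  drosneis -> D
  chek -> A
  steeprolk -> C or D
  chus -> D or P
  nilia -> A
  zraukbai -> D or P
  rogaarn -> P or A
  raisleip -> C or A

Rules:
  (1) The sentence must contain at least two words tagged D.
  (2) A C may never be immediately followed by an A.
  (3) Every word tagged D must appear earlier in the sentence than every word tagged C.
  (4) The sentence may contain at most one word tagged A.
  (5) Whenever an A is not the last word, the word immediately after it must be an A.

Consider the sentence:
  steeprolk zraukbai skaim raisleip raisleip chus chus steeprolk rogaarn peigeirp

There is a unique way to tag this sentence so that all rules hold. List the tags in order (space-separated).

D D P C C P P C P C

Candidates per position — 1:steeprolk {C,D}; 2:zraukbai {D,P}; 3:skaim {A,P}; 4:raisleip {C,A}; 5:raisleip {C,A}; 6:chus {D,P}; 7:chus {D,P}; 8:steeprolk {C,D}; 9:rogaarn {P,A}; 10:peigeirp {C}.
At position 3, choosing A makes rule 5 impossible to satisfy; hence P.
At position 4, choosing A makes rule 5 impossible to satisfy; hence C.
At position 5, choosing A makes rule 2 impossible to satisfy; hence C.
At position 6, choosing D makes rule 3 impossible to satisfy; hence P.
At position 7, choosing D makes rule 3 impossible to satisfy; hence P.
At position 8, choosing D makes rule 3 impossible to satisfy; hence C.
At position 9, choosing A makes rule 2 impossible to satisfy; hence P.
At position 1, choosing C makes rule 1 impossible to satisfy; hence D.
At position 2, choosing P makes rule 1 impossible to satisfy; hence D.
The unique satisfying tagging is: D D P C C P P C P C.
Rule-by-rule: rule 1 satisfied; rule 2 satisfied; rule 3 satisfied; rule 4 satisfied; rule 5 satisfied.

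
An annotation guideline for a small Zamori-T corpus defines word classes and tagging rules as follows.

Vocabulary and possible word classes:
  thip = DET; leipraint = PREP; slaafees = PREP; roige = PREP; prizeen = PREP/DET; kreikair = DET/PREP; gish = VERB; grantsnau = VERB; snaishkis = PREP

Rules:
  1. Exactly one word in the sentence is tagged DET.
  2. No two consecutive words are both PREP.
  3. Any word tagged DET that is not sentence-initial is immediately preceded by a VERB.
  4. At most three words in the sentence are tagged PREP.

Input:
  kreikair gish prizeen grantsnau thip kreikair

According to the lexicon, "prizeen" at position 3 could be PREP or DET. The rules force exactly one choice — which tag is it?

PREP

Candidates per position — 1:kreikair {DET,PREP}; 2:gish {VERB}; 3:prizeen {PREP,DET}; 4:grantsnau {VERB}; 5:thip {DET}; 6:kreikair {DET,PREP}.
If word 1 were DET, no tagging could satisfy rule 1; so word 1 is PREP.
If word 3 were DET, no tagging could satisfy rule 1; so word 3 is PREP.
If word 6 were DET, no tagging could satisfy rule 1; so word 6 is PREP.
So the tagging must be: PREP VERB PREP VERB DET PREP.
Rule-by-rule: rule 1 ok; rule 2 ok; rule 3 ok; rule 4 ok.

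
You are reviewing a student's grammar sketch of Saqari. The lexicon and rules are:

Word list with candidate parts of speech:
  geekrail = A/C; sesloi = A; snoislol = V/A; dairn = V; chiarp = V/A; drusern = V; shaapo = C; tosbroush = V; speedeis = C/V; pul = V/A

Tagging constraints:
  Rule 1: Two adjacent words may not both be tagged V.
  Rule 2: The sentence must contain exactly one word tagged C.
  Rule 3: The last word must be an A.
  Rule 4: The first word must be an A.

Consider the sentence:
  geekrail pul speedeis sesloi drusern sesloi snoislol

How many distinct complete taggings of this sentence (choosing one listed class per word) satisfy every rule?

2

Candidates per position — 1:geekrail {A,C}; 2:pul {V,A}; 3:speedeis {C,V}; 4:sesloi {A}; 5:drusern {V}; 6:sesloi {A}; 7:snoislol {V,A}.
There are 16 candidate sequences in total.
The sequences that satisfy every rule: A V C A V A A; A A C A V A A.
Count = 2.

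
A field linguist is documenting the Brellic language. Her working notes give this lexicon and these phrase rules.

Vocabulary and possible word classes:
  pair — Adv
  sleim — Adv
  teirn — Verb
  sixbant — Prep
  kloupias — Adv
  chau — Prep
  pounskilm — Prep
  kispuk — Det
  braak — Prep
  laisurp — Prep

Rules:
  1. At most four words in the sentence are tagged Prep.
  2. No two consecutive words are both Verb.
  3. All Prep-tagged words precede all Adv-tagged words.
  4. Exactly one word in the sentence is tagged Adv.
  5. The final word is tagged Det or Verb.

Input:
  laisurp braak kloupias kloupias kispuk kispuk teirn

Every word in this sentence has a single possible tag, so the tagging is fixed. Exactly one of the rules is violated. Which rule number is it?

4

Fixed tagging: Prep Prep Adv Adv Det Det Verb.
Applying the rules: R1 pass, R2 pass, R3 pass, R4 fail, R5 pass.
Only rule 4 fails.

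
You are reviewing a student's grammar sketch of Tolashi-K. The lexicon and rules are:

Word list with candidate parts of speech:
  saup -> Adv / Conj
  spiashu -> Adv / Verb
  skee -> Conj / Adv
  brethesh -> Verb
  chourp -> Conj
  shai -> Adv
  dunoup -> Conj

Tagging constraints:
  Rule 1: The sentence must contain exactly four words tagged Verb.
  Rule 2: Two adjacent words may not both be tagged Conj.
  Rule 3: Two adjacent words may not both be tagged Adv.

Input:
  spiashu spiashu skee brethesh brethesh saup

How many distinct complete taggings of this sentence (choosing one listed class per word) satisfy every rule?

Candidates per position — 1:spiashu {Adv,Verb}; 2:spiashu {Adv,Verb}; 3:skee {Conj,Adv}; 4:brethesh {Verb}; 5:brethesh {Verb}; 6:saup {Adv,Conj}.
There are 16 candidate sequences in total.
The sequences that satisfy every rule: Verb Verb Conj Verb Verb Adv; Verb Verb Conj Verb Verb Conj; Verb Verb Adv Verb Verb Adv; Verb Verb Adv Verb Verb Conj.
Count = 4.

4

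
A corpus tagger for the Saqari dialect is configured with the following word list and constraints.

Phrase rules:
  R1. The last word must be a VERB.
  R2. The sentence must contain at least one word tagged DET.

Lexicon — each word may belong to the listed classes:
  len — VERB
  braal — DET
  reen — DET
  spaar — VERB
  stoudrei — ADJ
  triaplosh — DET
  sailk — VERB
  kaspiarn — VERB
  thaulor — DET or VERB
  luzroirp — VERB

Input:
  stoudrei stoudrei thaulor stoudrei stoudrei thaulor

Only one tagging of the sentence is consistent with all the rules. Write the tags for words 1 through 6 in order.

Candidates per position — 1:stoudrei {ADJ}; 2:stoudrei {ADJ}; 3:thaulor {DET,VERB}; 4:stoudrei {ADJ}; 5:stoudrei {ADJ}; 6:thaulor {DET,VERB}.
Position 6: DET is ruled out by rule 1; that leaves VERB.
Position 3: VERB is ruled out by rule 2; that leaves DET.
That leaves exactly one tagging: ADJ ADJ DET ADJ ADJ VERB.
Check: rule 1 ✓; rule 2 ✓.

ADJ ADJ DET ADJ ADJ VERB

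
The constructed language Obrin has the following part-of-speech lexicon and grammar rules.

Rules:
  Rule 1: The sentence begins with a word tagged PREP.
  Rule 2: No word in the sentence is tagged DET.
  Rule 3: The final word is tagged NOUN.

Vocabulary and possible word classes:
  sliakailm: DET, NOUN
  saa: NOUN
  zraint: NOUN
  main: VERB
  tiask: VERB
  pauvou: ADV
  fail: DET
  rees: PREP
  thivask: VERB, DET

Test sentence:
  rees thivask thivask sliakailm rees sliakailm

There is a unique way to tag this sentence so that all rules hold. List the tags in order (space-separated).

Candidates per position — 1:rees {PREP}; 2:thivask {VERB,DET}; 3:thivask {VERB,DET}; 4:sliakailm {DET,NOUN}; 5:rees {PREP}; 6:sliakailm {DET,NOUN}.
If word 2 were DET, no tagging could satisfy rule 2; so word 2 is VERB.
If word 3 were DET, no tagging could satisfy rule 2; so word 3 is VERB.
If word 4 were DET, no tagging could satisfy rule 2; so word 4 is NOUN.
If word 6 were DET, no tagging could satisfy rule 2; so word 6 is NOUN.
So the tagging must be: PREP VERB VERB NOUN PREP NOUN.
Check: rule 1 satisfied; rule 2 satisfied; rule 3 satisfied.

PREP VERB VERB NOUN PREP NOUN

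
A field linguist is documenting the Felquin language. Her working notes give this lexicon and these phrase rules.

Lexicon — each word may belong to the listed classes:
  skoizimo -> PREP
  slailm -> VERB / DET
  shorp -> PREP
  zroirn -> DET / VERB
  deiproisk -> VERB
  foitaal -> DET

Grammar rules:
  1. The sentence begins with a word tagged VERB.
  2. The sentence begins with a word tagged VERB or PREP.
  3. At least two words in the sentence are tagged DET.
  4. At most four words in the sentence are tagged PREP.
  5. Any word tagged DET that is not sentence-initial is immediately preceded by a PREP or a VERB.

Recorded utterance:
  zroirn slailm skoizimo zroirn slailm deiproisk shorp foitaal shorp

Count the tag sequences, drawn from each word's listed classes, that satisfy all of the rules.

Candidates per position — 1:zroirn {DET,VERB}; 2:slailm {VERB,DET}; 3:skoizimo {PREP}; 4:zroirn {DET,VERB}; 5:slailm {VERB,DET}; 6:deiproisk {VERB}; 7:shorp {PREP}; 8:foitaal {DET}; 9:shorp {PREP}.
There are 16 candidate sequences in total.
The sequences that satisfy every rule: VERB VERB PREP DET VERB VERB PREP DET PREP; VERB VERB PREP VERB DET VERB PREP DET PREP; VERB DET PREP DET VERB VERB PREP DET PREP; VERB DET PREP VERB VERB VERB PREP DET PREP; VERB DET PREP VERB DET VERB PREP DET PREP.
Count = 5.

5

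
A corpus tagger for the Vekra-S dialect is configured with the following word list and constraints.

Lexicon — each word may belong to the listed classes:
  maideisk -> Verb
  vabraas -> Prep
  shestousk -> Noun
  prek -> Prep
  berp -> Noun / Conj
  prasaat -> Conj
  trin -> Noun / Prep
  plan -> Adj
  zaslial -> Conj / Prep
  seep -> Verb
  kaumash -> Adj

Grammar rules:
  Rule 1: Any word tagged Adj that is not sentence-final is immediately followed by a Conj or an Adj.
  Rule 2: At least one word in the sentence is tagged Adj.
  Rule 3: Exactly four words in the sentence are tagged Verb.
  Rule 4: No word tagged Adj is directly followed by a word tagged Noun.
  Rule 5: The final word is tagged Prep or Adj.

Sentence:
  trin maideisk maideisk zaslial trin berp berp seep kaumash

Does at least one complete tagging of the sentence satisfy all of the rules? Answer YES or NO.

NO

Candidates per position — 1:trin {Noun,Prep}; 2:maideisk {Verb}; 3:maideisk {Verb}; 4:zaslial {Conj,Prep}; 5:trin {Noun,Prep}; 6:berp {Noun,Conj}; 7:berp {Noun,Conj}; 8:seep {Verb}; 9:kaumash {Adj}.
Rule 3 cannot be satisfied by any choice of tags from the lexicon.
So there is no consistent tagging.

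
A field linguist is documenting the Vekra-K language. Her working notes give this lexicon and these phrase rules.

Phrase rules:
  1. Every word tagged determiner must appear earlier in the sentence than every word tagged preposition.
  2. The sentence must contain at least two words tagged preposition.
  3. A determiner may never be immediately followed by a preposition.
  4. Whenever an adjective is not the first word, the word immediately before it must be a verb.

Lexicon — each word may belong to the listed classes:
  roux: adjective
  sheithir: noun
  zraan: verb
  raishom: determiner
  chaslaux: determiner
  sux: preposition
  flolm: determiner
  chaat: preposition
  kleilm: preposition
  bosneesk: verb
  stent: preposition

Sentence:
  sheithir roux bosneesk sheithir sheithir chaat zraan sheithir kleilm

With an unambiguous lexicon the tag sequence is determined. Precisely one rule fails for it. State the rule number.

4

Fixed tagging: noun adjective verb noun noun preposition verb noun preposition.
Checking each rule: R1 ✓, R2 ✓, R3 ✓, R4 ✗.
Only rule 4 fails.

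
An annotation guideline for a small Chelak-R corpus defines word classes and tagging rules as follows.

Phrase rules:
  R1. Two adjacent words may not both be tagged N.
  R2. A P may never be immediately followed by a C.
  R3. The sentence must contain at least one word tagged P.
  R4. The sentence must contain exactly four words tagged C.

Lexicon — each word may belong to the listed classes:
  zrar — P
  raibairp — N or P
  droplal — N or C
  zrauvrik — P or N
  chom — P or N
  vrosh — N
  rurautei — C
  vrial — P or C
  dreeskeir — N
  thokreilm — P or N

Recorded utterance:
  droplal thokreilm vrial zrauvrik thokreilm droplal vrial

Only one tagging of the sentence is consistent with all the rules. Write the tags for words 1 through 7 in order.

Candidates per position — 1:droplal {N,C}; 2:thokreilm {P,N}; 3:vrial {P,C}; 4:zrauvrik {P,N}; 5:thokreilm {P,N}; 6:droplal {N,C}; 7:vrial {P,C}.
At position 1, choosing N makes rule 4 impossible to satisfy; hence C.
At position 3, choosing P makes rule 4 impossible to satisfy; hence C.
At position 6, choosing N makes rule 4 impossible to satisfy; hence C.
At position 7, choosing P makes rule 4 impossible to satisfy; hence C.
At position 2, choosing P makes rule 2 impossible to satisfy; hence N.
At position 5, choosing P makes rule 2 impossible to satisfy; hence N.
At position 4, choosing N makes rule 1 impossible to satisfy; hence P.
The only consistent sequence is: C N C P N C C.
Check: rule 1 ✓; rule 2 ✓; rule 3 ✓; rule 4 ✓.

C N C P N C C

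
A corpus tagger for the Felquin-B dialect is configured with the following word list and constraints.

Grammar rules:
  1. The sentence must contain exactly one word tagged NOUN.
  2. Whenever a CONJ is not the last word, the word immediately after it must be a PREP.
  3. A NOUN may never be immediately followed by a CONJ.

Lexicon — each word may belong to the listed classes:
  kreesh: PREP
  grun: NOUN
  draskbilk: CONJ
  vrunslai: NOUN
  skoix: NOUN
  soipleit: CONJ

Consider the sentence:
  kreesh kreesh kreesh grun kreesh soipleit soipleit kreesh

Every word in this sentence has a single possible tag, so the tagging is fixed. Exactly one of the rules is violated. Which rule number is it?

2

Fixed tagging: PREP PREP PREP NOUN PREP CONJ CONJ PREP.
Applying the rules: R1 holds, R2 violated, R3 holds.
Only rule 2 fails.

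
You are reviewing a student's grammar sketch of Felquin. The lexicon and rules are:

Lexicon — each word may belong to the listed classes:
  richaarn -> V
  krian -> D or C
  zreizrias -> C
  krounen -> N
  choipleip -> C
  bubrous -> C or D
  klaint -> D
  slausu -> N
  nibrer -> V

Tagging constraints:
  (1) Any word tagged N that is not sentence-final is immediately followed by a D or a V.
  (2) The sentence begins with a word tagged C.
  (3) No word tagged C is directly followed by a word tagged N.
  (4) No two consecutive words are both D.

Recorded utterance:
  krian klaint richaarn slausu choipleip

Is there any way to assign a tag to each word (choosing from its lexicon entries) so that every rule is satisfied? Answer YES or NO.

Candidates per position — 1:krian {D,C}; 2:klaint {D}; 3:richaarn {V}; 4:slausu {N}; 5:choipleip {C}.
Rule 1 cannot be satisfied by any choice of tags from the lexicon.
So there is no consistent tagging.

NO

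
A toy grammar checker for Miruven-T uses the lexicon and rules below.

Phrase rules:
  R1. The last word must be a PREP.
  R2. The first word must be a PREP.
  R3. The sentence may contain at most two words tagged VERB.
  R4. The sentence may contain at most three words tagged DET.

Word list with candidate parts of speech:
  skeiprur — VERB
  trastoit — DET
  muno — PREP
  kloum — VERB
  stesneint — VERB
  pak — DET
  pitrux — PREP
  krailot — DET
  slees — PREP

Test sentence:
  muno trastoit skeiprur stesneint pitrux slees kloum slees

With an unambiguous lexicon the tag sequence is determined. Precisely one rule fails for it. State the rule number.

Fixed tagging: PREP DET VERB VERB PREP PREP VERB PREP.
Checking each rule: R1 pass, R2 pass, R3 fail, R4 pass.
Only rule 3 fails.

3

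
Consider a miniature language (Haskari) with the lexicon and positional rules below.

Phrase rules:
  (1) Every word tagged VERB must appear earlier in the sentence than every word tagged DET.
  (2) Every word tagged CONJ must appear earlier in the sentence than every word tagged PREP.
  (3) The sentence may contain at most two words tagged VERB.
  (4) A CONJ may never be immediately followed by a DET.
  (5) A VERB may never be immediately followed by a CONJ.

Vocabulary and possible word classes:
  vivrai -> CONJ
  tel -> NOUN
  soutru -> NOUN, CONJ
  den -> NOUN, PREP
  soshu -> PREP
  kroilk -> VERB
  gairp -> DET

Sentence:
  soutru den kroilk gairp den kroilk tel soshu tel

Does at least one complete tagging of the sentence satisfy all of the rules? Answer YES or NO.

Candidates per position — 1:soutru {NOUN,CONJ}; 2:den {NOUN,PREP}; 3:kroilk {VERB}; 4:gairp {DET}; 5:den {NOUN,PREP}; 6:kroilk {VERB}; 7:tel {NOUN}; 8:soshu {PREP}; 9:tel {NOUN}.
Rule 1 cannot be satisfied by any choice of tags from the lexicon.
So there is no consistent tagging.

NO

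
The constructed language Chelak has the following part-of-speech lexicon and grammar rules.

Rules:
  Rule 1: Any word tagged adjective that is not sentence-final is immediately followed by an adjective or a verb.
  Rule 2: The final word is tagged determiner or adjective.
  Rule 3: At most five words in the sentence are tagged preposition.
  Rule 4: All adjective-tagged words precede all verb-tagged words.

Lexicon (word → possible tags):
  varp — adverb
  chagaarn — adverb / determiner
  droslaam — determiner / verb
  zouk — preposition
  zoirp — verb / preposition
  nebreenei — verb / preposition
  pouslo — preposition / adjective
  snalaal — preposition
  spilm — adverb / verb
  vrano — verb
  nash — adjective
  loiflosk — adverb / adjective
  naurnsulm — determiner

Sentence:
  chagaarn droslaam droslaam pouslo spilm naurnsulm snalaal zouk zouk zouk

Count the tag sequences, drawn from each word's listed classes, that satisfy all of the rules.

0

Candidates per position — 1:chagaarn {adverb,determiner}; 2:droslaam {determiner,verb}; 3:droslaam {determiner,verb}; 4:pouslo {preposition,adjective}; 5:spilm {adverb,verb}; 6:naurnsulm {determiner}; 7:snalaal {preposition}; 8:zouk {preposition}; 9:zouk {preposition}; 10:zouk {preposition}.
There are 32 candidate sequences in total.
Rule 2 cannot be satisfied by any choice of tags from the lexicon.
So there is no consistent tagging.
Count = 0.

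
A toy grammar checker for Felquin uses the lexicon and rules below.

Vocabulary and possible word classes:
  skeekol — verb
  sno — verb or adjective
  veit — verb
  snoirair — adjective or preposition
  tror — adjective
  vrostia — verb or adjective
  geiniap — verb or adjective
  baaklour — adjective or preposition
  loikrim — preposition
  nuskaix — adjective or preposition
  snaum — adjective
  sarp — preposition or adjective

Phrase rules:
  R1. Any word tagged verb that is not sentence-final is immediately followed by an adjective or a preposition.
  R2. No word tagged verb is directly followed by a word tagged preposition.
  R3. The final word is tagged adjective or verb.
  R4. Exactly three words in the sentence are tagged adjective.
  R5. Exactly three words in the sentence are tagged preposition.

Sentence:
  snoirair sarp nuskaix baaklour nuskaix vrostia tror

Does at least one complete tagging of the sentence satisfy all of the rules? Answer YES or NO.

YES

Candidates per position — 1:snoirair {adjective,preposition}; 2:sarp {preposition,adjective}; 3:nuskaix {adjective,preposition}; 4:baaklour {adjective,preposition}; 5:nuskaix {adjective,preposition}; 6:vrostia {verb,adjective}; 7:tror {adjective}.
One satisfying assignment: preposition adjective preposition preposition adjective verb adjective.
Verifying each rule — rule 1 ok; rule 2 ok; rule 3 ok; rule 4 ok; rule 5 ok.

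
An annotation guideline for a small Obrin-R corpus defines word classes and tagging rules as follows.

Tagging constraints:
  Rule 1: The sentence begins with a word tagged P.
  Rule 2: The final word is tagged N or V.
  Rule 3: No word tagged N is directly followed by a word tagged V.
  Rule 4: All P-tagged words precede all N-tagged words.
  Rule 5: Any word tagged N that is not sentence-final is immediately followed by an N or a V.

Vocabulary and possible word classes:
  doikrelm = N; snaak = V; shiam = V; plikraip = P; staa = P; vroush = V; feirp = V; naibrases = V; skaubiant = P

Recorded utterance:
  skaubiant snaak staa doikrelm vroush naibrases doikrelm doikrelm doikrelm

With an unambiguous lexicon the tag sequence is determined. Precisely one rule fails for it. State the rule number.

3

Fixed tagging: P V P N V V N N N.
Rule check: R1 ✓, R2 ✓, R3 ✗, R4 ✓, R5 ✓.
Only rule 3 fails.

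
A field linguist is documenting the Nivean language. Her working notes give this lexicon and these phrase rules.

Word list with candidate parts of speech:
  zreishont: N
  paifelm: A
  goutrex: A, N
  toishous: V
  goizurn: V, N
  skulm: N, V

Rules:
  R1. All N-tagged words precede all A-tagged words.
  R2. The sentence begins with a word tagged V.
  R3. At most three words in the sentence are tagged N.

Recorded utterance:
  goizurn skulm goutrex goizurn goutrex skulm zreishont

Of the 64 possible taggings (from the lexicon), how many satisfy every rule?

Candidates per position — 1:goizurn {V,N}; 2:skulm {N,V}; 3:goutrex {A,N}; 4:goizurn {V,N}; 5:goutrex {A,N}; 6:skulm {N,V}; 7:zreishont {N}.
There are 64 candidate sequences in total.
The sequences that satisfy every rule: V V N V N V N.
Count = 1.

1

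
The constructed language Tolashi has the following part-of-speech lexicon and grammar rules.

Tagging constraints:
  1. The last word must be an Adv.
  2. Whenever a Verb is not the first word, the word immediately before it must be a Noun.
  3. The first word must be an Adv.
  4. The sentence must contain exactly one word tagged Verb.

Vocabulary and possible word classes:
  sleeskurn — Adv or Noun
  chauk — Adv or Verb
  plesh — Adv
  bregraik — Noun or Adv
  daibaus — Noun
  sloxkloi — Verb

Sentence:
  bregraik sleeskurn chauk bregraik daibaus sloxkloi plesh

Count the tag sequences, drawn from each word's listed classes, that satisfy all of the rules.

4

Candidates per position — 1:bregraik {Noun,Adv}; 2:sleeskurn {Adv,Noun}; 3:chauk {Adv,Verb}; 4:bregraik {Noun,Adv}; 5:daibaus {Noun}; 6:sloxkloi {Verb}; 7:plesh {Adv}.
There are 16 candidate sequences in total.
The sequences that satisfy every rule: Adv Adv Adv Noun Noun Verb Adv; Adv Adv Adv Adv Noun Verb Adv; Adv Noun Adv Noun Noun Verb Adv; Adv Noun Adv Adv Noun Verb Adv.
Count = 4.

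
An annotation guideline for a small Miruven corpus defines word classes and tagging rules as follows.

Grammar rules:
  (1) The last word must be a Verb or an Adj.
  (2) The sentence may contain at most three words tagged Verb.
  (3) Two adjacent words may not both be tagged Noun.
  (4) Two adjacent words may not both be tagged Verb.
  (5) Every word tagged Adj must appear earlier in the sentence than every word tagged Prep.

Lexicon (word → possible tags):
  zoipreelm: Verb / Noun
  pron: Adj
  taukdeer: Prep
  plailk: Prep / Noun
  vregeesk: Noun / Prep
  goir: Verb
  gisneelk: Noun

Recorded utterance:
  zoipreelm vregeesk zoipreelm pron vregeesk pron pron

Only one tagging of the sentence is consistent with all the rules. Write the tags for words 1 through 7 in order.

Candidates per position — 1:zoipreelm {Verb,Noun}; 2:vregeesk {Noun,Prep}; 3:zoipreelm {Verb,Noun}; 4:pron {Adj}; 5:vregeesk {Noun,Prep}; 6:pron {Adj}; 7:pron {Adj}.
Position 2: tagging it Prep would leave rule 5 unsatisfiable, so it must be Noun.
Position 3: tagging it Noun would leave rule 3 unsatisfiable, so it must be Verb.
Position 5: tagging it Prep would leave rule 5 unsatisfiable, so it must be Noun.
Position 1: tagging it Noun would leave rule 3 unsatisfiable, so it must be Verb.
That leaves exactly one tagging: Verb Noun Verb Adj Noun Adj Adj.
Verifying each rule — rule 1 holds; rule 2 holds; rule 3 holds; rule 4 holds; rule 5 holds.

Verb Noun Verb Adj Noun Adj Adj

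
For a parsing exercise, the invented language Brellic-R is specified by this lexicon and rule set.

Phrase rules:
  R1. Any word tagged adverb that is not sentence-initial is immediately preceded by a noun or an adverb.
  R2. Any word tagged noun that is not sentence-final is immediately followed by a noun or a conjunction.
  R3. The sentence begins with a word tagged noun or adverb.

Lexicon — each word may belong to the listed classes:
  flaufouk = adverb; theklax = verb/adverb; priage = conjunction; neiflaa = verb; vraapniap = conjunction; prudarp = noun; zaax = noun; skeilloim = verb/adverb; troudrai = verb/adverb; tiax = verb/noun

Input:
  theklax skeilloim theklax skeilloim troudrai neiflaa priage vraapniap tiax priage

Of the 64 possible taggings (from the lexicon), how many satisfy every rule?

Candidates per position — 1:theklax {verb,adverb}; 2:skeilloim {verb,adverb}; 3:theklax {verb,adverb}; 4:skeilloim {verb,adverb}; 5:troudrai {verb,adverb}; 6:neiflaa {verb}; 7:priage {conjunction}; 8:vraapniap {conjunction}; 9:tiax {verb,noun}; 10:priage {conjunction}.
There are 64 candidate sequences in total.
Checking each against the rules leaves 10 sequences.
Count = 10.

10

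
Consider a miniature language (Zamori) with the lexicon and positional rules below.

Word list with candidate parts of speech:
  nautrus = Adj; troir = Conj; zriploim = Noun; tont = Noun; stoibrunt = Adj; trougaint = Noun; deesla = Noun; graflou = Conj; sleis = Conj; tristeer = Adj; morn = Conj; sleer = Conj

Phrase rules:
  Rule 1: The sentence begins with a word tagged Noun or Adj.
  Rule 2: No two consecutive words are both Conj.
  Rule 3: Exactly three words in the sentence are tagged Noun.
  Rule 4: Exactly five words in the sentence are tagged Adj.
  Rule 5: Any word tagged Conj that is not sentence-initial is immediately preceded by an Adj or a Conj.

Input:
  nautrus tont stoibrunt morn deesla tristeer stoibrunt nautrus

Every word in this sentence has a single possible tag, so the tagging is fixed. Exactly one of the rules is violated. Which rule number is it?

Fixed tagging: Adj Noun Adj Conj Noun Adj Adj Adj.
Applying the rules: R1 ✓, R2 ✓, R3 ✗, R4 ✓, R5 ✓.
Only rule 3 fails.

3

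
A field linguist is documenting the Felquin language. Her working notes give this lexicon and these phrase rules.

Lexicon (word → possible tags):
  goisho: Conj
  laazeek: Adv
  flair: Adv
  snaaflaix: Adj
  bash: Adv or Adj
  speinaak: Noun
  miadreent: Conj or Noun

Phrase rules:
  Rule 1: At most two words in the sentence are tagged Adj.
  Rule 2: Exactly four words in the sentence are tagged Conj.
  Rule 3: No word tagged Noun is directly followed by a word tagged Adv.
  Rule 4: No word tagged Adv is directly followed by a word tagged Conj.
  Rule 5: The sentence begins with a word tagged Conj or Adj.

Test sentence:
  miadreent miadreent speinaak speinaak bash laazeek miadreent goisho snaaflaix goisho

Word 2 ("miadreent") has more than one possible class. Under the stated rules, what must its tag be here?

Candidates per position — 1:miadreent {Conj,Noun}; 2:miadreent {Conj,Noun}; 3:speinaak {Noun}; 4:speinaak {Noun}; 5:bash {Adv,Adj}; 6:laazeek {Adv}; 7:miadreent {Conj,Noun}; 8:goisho {Conj}; 9:snaaflaix {Adj}; 10:goisho {Conj}.
If word 1 were Noun, no tagging could satisfy rule 5; so word 1 is Conj.
If word 5 were Adv, no tagging could satisfy rule 3; so word 5 is Adj.
If word 7 were Conj, no tagging could satisfy rule 4; so word 7 is Noun.
If word 2 were Noun, no tagging could satisfy rule 2; so word 2 is Conj.
The unique satisfying tagging is: Conj Conj Noun Noun Adj Adv Noun Conj Adj Conj.
Checking: rule 1 ✓; rule 2 ✓; rule 3 ✓; rule 4 ✓; rule 5 ✓.

Conj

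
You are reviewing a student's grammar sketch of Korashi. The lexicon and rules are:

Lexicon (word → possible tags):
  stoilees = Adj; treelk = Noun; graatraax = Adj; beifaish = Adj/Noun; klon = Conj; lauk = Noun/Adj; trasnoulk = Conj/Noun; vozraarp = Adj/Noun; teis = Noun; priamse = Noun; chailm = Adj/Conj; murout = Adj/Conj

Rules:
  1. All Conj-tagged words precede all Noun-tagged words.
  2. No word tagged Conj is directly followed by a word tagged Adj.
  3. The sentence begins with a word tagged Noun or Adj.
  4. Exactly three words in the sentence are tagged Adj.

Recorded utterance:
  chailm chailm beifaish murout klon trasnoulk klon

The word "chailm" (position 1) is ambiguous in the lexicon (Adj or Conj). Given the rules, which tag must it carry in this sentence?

Adj

Candidates per position — 1:chailm {Adj,Conj}; 2:chailm {Adj,Conj}; 3:beifaish {Adj,Noun}; 4:murout {Adj,Conj}; 5:klon {Conj}; 6:trasnoulk {Conj,Noun}; 7:klon {Conj}.
Word 1 cannot be Conj — rule 3 would then fail for every completion. It is Adj.
Word 3 cannot be Noun — rule 1 would then fail for every completion. It is Adj.
Word 6 cannot be Noun — rule 1 would then fail for every completion. It is Conj.
Word 2 cannot be Conj — rule 2 would then fail for every completion. It is Adj.
Word 4 cannot be Adj — rule 4 would then fail for every completion. It is Conj.
The unique satisfying tagging is: Adj Adj Adj Conj Conj Conj Conj.
Verifying each rule — rule 1 satisfied; rule 2 satisfied; rule 3 satisfied; rule 4 satisfied.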